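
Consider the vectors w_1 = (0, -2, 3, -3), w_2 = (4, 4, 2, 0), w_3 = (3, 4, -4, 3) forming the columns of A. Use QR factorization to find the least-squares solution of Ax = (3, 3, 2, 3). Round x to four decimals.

x = (-1.4947, 1.1982, -0.9062)

q_1 = w_1/‖w_1‖ = (0, -2, 3, -3)/4.6904 = (0.0000, -0.4264, 0.6396, -0.6396).
r_{12} = q_1·w_2 = -0.4264.
u_2 = w_2 + 0.4264·q_1 = (4.0000, 3.8182, 2.2727, -0.2727).
‖u_2‖ = 5.9848, so q_2 = (0.6684, 0.6380, 0.3797, -0.0456).
r_{13} = q_1·w_3 = -6.1828; r_{23} = q_2·w_3 = 2.9013.
u_3 = w_3 + 6.1828·q_1 − 2.9013·q_2 = (1.0609, -0.4873, -1.1472, -0.8223).
‖u_3‖ = 1.8318, so q_3 = (0.5792, -0.2660, -0.6263, -0.4489).
Qᵀb = (-1.9188, 4.5418, -1.6599).
Back-substitute: x_3 = -1.6599/1.8318 = -0.9062.
x_2 = (4.5418 − 2.9013·(-0.9062))/5.9848 = 1.1982.
x_1 = (-1.9188 + 0.4264·1.1982 + 6.1828·(-0.9062))/4.6904 = -1.4947.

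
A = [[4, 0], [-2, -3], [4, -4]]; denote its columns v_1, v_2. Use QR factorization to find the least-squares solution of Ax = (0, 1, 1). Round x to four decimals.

x = (-0.0250, -0.2900)

v_1 = (4, -2, 4); ‖v_1‖ = 6.0000, so q_1 = (0.6667, -0.3333, 0.6667).
q_1·v_2 = 0.6667·0 + (-0.3333)·(-3) + 0.6667·(-4) = -1.6667.
u_2 = v_2 + 1.6667·q_1 = (1.1111, -3.5556, -2.8889).
‖u_2‖ = 4.7140, so q_2 = (0.2357, -0.7542, -0.6128).
Qᵀb = (0.3333, -1.3671).
Back-substitute: x_2 = -1.3671/4.7140 = -0.2900.
x_1 = (0.3333 + 1.6667·(-0.2900))/6.0000 = -0.0250.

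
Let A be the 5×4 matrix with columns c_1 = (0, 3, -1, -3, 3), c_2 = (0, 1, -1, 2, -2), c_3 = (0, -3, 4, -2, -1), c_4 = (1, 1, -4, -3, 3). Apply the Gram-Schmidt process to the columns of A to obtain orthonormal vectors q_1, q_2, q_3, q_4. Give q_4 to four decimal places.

q_4 = (0.3546, -0.3332, -0.5997, -0.5109, -0.3776)

c_1 = (0, 3, -1, -3, 3); ‖c_1‖ = 5.2915, so q_1 = (0.0000, 0.5669, -0.1890, -0.5669, 0.5669).
q_1·c_2 = 0.0000·0 + 0.5669·1 + (-0.1890)·(-1) + (-0.5669)·2 + 0.5669·(-2) = -1.5119.
u_2 = c_2 + 1.5119·q_1 = (0.0000, 1.8571, -1.2857, 1.1429, -1.1429).
‖u_2‖ = 2.7775, so q_2 = (0.0000, 0.6686, -0.4629, 0.4115, -0.4115).
q_1·c_3 = 0.0000·0 + 0.5669·(-3) + (-0.1890)·4 + (-0.5669)·(-2) + 0.5669·(-1) = -1.8898; q_2·c_3 = 0.0000·0 + 0.6686·(-3) + (-0.4629)·4 + 0.4115·(-2) + (-0.4115)·(-1) = -4.2691.
u_3 = c_3 + 1.8898·q_1 + 4.2691·q_2 = (0.0000, 0.9259, 1.6667, -1.3148, -1.6852).
‖u_3‖ = 2.8642, so q_3 = (0.0000, 0.3233, 0.5819, -0.4590, -0.5884).
q_1·c_4 = 0.0000·1 + 0.5669·1 + (-0.1890)·(-4) + (-0.5669)·(-3) + 0.5669·3 = 4.7246; q_2·c_4 = 0.0000·1 + 0.6686·1 + (-0.4629)·(-4) + 0.4115·(-3) + (-0.4115)·3 = 0.0514; q_3·c_4 = 0.0000·1 + 0.3233·1 + 0.5819·(-4) + (-0.4590)·(-3) + (-0.5884)·3 = -2.3922.
u_4 = c_4 − 4.7246·q_1 − 0.0514·q_2 + 2.3922·q_3 = (1.0000, -0.9396, -1.6913, -1.4407, -1.0649).
‖u_4‖ = 2.8201, so q_4 = (0.3546, -0.3332, -0.5997, -0.5109, -0.3776).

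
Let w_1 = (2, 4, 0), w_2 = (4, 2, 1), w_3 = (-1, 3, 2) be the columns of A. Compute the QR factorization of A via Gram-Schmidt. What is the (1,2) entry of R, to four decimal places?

w_1 = (2, 4, 0); ‖w_1‖ = 4.4721, so q_1 = (0.4472, 0.8944, 0.0000).
r_{12} = q_1·w_2 = 3.5777.

r_{12} = 3.5777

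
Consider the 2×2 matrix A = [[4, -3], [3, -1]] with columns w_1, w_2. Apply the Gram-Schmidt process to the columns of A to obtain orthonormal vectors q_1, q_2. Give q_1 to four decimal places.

q_1 = w_1/‖w_1‖ = (4, 3)/5.0000 = (0.8000, 0.6000).

q_1 = (0.8000, 0.6000)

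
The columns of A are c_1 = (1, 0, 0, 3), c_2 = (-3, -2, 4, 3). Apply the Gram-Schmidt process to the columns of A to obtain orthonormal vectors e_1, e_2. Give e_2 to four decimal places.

e_2 = (-0.6138, -0.3410, 0.6820, 0.2046)

c_1 = (1, 0, 0, 3); ‖c_1‖ = 3.1623, so e_1 = (0.3162, 0.0000, 0.0000, 0.9487).
e_1·c_2 = 0.3162·(-3) + 0.0000·(-2) + 0.0000·4 + 0.9487·3 = 1.8974.
u_2 = c_2 − 1.8974·e_1 = (-3.6000, -2.0000, 4.0000, 1.2000).
‖u_2‖ = 5.8652, so e_2 = (-0.6138, -0.3410, 0.6820, 0.2046).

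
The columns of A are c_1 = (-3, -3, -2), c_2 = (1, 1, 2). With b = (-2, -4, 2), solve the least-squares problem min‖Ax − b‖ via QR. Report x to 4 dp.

e_1 = c_1/‖c_1‖ = (-3, -3, -2)/4.6904 = (-0.6396, -0.6396, -0.4264).
r_{12} = e_1·c_2 = -2.1320.
u_2 = c_2 + 2.1320·e_1 = (-0.3636, -0.3636, 1.0909).
‖u_2‖ = 1.2060, so e_2 = (-0.3015, -0.3015, 0.9045).
Qᵀb = (2.9848, 3.6181).
Back-substitute: x_2 = 3.6181/1.2060 = 3.0000.
x_1 = (2.9848 + 2.1320·3.0000)/4.6904 = 2.0000.

x = (2.0000, 3.0000)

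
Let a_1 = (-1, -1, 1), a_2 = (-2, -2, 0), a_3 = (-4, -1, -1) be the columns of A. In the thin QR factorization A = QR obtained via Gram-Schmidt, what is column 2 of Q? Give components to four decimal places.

q_2 = (-0.4082, -0.4082, -0.8165)

a_1 = (-1, -1, 1); ‖a_1‖ = 1.7321, so q_1 = (-0.5774, -0.5774, 0.5774).
q_1·a_2 = (-0.5774)·(-2) + (-0.5774)·(-2) + 0.5774·0 = 2.3094.
u_2 = a_2 − 2.3094·q_1 = (-0.6667, -0.6667, -1.3333).
‖u_2‖ = 1.6330, so q_2 = (-0.4082, -0.4082, -0.8165).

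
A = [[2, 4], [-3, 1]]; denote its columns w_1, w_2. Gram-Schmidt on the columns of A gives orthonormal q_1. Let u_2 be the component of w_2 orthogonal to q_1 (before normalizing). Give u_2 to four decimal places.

q_1 = w_1/‖w_1‖ = (2, -3)/3.6056 = (0.5547, -0.8321).
r_{12} = q_1·w_2 = 1.3868.
u_2 = w_2 − 1.3868·q_1 = (3.2308, 2.1538).

u_2 = (3.2308, 2.1538)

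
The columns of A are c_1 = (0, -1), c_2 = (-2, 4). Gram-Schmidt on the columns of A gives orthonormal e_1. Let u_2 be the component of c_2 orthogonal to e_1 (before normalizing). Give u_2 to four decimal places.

c_1 = (0, -1); ‖c_1‖ = 1.0000, so e_1 = (0.0000, -1.0000).
e_1·c_2 = 0.0000·(-2) + (-1.0000)·4 = -4.0000.
u_2 = c_2 + 4.0000·e_1 = (-2.0000, 0.0000).

u_2 = (-2.0000, 0.0000)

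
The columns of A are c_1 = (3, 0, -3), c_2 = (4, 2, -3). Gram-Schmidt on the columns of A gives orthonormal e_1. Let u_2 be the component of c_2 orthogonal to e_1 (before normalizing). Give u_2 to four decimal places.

c_1 = (3, 0, -3); ‖c_1‖ = 4.2426, so e_1 = (0.7071, 0.0000, -0.7071).
e_1·c_2 = 0.7071·4 + 0.0000·2 + (-0.7071)·(-3) = 4.9497.
u_2 = c_2 − 4.9497·e_1 = (0.5000, 2.0000, 0.5000).

u_2 = (0.5000, 2.0000, 0.5000)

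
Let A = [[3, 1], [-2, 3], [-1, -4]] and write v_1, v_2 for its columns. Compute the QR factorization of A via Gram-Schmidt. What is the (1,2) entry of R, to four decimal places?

r_{12} = 0.2673

v_1 = (3, -2, -1); ‖v_1‖ = 3.7417, so e_1 = (0.8018, -0.5345, -0.2673).
r_{12} = e_1·v_2 = 0.2673.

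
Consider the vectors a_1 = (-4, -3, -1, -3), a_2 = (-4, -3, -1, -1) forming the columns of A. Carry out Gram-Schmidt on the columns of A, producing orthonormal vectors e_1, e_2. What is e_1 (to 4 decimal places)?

e_1 = (-0.6761, -0.5071, -0.1690, -0.5071)

e_1 = a_1/‖a_1‖ = (-4, -3, -1, -3)/5.9161 = (-0.6761, -0.5071, -0.1690, -0.5071).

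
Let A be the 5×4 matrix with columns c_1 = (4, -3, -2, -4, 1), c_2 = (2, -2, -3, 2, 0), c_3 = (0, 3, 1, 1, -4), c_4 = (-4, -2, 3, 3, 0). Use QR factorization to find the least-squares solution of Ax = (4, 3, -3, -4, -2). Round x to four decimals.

x = (0.2207, -0.1537, 0.4858, -0.9973)

c_1 = (4, -3, -2, -4, 1); ‖c_1‖ = 6.7823, so q_1 = (0.5898, -0.4423, -0.2949, -0.5898, 0.1474).
q_1·c_2 = 0.5898·2 + (-0.4423)·(-2) + (-0.2949)·(-3) + (-0.5898)·2 + 0.1474·0 = 1.7693.
u_2 = c_2 − 1.7693·q_1 = (0.9565, -1.2174, -2.4783, 3.0435, -0.2609).
‖u_2‖ = 4.2272, so q_2 = (0.2263, -0.2880, -0.5863, 0.7200, -0.0617).
q_1·c_3 = 0.5898·0 + (-0.4423)·3 + (-0.2949)·1 + (-0.5898)·1 + 0.1474·(-4) = -2.8014; q_2·c_3 = 0.2263·0 + (-0.2880)·3 + (-0.5863)·1 + 0.7200·1 + (-0.0617)·(-4) = -0.4834.
u_3 = c_3 + 2.8014·q_1 + 0.4834·q_2 = (1.7616, 1.6217, -0.1095, -0.3041, -3.6168).
‖u_3‖ = 4.3495, so q_3 = (0.4050, 0.3728, -0.0252, -0.0699, -0.8315).
q_1·c_4 = 0.5898·(-4) + (-0.4423)·(-2) + (-0.2949)·3 + (-0.5898)·3 + 0.1474·0 = -4.1284; q_2·c_4 = 0.2263·(-4) + (-0.2880)·(-2) + (-0.5863)·3 + 0.7200·3 + (-0.0617)·0 = 0.0720; q_3·c_4 = 0.4050·(-4) + 0.3728·(-2) + (-0.0252)·3 + (-0.0699)·3 + (-0.8315)·0 = -2.6510.
u_4 = c_4 + 4.1284·q_1 − 0.0720·q_2 + 2.6510·q_3 = (-0.5079, -2.8170, 1.7581, 0.3280, -1.5912).
‖u_4‖ = 3.7315, so q_4 = (-0.1361, -0.7549, 0.4712, 0.0879, -0.4264).
Qᵀb = (3.9809, -0.9565, 4.7568, -3.7214).
Back-substitute: x_4 = -3.7214/3.7315 = -0.9973.
x_3 = (4.7568 + 2.6510·(-0.9973))/4.3495 = 0.4858.
x_2 = (-0.9565 + 0.4834·0.4858 − 0.0720·(-0.9973))/4.2272 = -0.1537.
x_1 = (3.9809 − 1.7693·(-0.1537) + 2.8014·0.4858 + 4.1284·(-0.9973))/6.7823 = 0.2207.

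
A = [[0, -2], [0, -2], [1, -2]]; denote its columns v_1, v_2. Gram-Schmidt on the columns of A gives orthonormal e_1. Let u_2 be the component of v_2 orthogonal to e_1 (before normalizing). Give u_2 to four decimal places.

e_1 = v_1/‖v_1‖ = (0, 0, 1)/1.0000 = (0.0000, 0.0000, 1.0000).
r_{12} = e_1·v_2 = -2.0000.
u_2 = v_2 + 2.0000·e_1 = (-2.0000, -2.0000, 0.0000).

u_2 = (-2.0000, -2.0000, 0.0000)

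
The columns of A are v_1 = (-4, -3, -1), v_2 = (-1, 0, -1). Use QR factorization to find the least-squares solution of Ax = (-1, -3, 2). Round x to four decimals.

x = (1.0000, -3.0000)

v_1 = (-4, -3, -1); ‖v_1‖ = 5.0990, so e_1 = (-0.7845, -0.5883, -0.1961).
e_1·v_2 = (-0.7845)·(-1) + (-0.5883)·0 + (-0.1961)·(-1) = 0.9806.
u_2 = v_2 − 0.9806·e_1 = (-0.2308, 0.5769, -0.8077).
‖u_2‖ = 1.0190, so e_2 = (-0.2265, 0.5661, -0.7926).
Qᵀb = (2.1573, -3.0571).
Back-substitute: x_2 = -3.0571/1.0190 = -3.0000.
x_1 = (2.1573 − 0.9806·(-3.0000))/5.0990 = 1.0000.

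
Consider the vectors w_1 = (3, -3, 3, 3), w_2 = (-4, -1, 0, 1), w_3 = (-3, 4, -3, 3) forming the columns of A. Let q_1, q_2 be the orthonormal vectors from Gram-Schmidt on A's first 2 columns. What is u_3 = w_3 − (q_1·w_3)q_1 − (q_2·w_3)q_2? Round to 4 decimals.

w_1 = (3, -3, 3, 3); ‖w_1‖ = 6.0000, so q_1 = (0.5000, -0.5000, 0.5000, 0.5000).
q_1·w_2 = 0.5000·(-4) + (-0.5000)·(-1) + 0.5000·0 + 0.5000·1 = -1.0000.
u_2 = w_2 + 1.0000·q_1 = (-3.5000, -1.5000, 0.5000, 1.5000).
‖u_2‖ = 4.1231, so q_2 = (-0.8489, -0.3638, 0.1213, 0.3638).
q_1·w_3 = 0.5000·(-3) + (-0.5000)·4 + 0.5000·(-3) + 0.5000·3 = -3.5000; q_2·w_3 = (-0.8489)·(-3) + (-0.3638)·4 + 0.1213·(-3) + 0.3638·3 = 1.8190.
u_3 = w_3 + 3.5000·q_1 − 1.8190·q_2 = (0.2941, 2.9118, -1.4706, 4.0882).

u_3 = (0.2941, 2.9118, -1.4706, 4.0882)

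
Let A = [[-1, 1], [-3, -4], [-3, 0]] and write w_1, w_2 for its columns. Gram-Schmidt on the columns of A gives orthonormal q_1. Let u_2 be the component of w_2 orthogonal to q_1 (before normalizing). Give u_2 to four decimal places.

q_1 = w_1/‖w_1‖ = (-1, -3, -3)/4.3589 = (-0.2294, -0.6882, -0.6882).
r_{12} = q_1·w_2 = 2.5236.
u_2 = w_2 − 2.5236·q_1 = (1.5789, -2.2632, 1.7368).

u_2 = (1.5789, -2.2632, 1.7368)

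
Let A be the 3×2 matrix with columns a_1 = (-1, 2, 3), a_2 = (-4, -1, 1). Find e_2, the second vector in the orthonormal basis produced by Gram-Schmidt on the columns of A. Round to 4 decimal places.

e_2 = (-0.9047, -0.4257, -0.0177)

a_1 = (-1, 2, 3); ‖a_1‖ = 3.7417, so e_1 = (-0.2673, 0.5345, 0.8018).
e_1·a_2 = (-0.2673)·(-4) + 0.5345·(-1) + 0.8018·1 = 1.3363.
u_2 = a_2 − 1.3363·e_1 = (-3.6429, -1.7143, -0.0714).
‖u_2‖ = 4.0267, so e_2 = (-0.9047, -0.4257, -0.0177).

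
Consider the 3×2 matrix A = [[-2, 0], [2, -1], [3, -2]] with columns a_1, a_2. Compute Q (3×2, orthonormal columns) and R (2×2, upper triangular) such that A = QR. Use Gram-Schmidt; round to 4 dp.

a_1 = (-2, 2, 3); ‖a_1‖ = 4.1231, so q_1 = (-0.4851, 0.4851, 0.7276).
q_1·a_2 = (-0.4851)·0 + 0.4851·(-1) + 0.7276·(-2) = -1.9403.
u_2 = a_2 + 1.9403·q_1 = (-0.9412, -0.0588, -0.5882).
‖u_2‖ = 1.1114, so q_2 = (-0.8468, -0.0529, -0.5293).

Q = [[-0.4851, -0.8468], [0.4851, -0.0529], [0.7276, -0.5293]], R = [[4.1231, -1.9403], [0.0000, 1.1114]]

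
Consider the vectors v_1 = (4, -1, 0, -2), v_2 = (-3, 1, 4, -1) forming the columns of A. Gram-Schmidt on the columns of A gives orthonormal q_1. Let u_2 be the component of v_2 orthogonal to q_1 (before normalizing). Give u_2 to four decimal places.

q_1 = v_1/‖v_1‖ = (4, -1, 0, -2)/4.5826 = (0.8729, -0.2182, 0.0000, -0.4364).
r_{12} = q_1·v_2 = -2.4004.
u_2 = v_2 + 2.4004·q_1 = (-0.9048, 0.4762, 4.0000, -2.0476).

u_2 = (-0.9048, 0.4762, 4.0000, -2.0476)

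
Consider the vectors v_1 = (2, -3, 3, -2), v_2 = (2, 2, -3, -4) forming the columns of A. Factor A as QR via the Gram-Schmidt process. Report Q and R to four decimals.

Q = [[0.3922, 0.3904], [-0.5883, 0.2894], [0.5883, -0.4644], [-0.3922, -0.7404]], R = [[5.0990, -0.5883], [0.0000, 5.7144]]

q_1 = v_1/‖v_1‖ = (2, -3, 3, -2)/5.0990 = (0.3922, -0.5883, 0.5883, -0.3922).
r_{12} = q_1·v_2 = -0.5883.
u_2 = v_2 + 0.5883·q_1 = (2.2308, 1.6538, -2.6538, -4.2308).
‖u_2‖ = 5.7144, so q_2 = (0.3904, 0.2894, -0.4644, -0.7404).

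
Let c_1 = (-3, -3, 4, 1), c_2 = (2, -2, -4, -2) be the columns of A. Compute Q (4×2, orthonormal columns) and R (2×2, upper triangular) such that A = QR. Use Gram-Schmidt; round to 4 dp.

Q = [[-0.5071, 0.1056], [-0.5071, -0.8183], [0.6761, -0.4488], [0.1690, -0.3432]], R = [[5.9161, -3.0426], [0.0000, 4.3293]]

q_1 = c_1/‖c_1‖ = (-3, -3, 4, 1)/5.9161 = (-0.5071, -0.5071, 0.6761, 0.1690).
r_{12} = q_1·c_2 = -3.0426.
u_2 = c_2 + 3.0426·q_1 = (0.4571, -3.5429, -1.9429, -1.4857).
‖u_2‖ = 4.3293, so q_2 = (0.1056, -0.8183, -0.4488, -0.3432).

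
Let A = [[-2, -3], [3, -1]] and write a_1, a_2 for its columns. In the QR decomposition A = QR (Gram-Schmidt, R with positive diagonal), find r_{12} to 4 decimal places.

a_1 = (-2, 3); ‖a_1‖ = 3.6056, so q_1 = (-0.5547, 0.8321).
r_{12} = q_1·a_2 = 0.8321.

r_{12} = 0.8321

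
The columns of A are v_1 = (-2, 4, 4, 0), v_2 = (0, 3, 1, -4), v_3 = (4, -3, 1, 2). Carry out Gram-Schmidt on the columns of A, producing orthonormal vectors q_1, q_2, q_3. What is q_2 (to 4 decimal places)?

q_2 = (0.2045, 0.2812, -0.1790, -0.9204)

q_1 = v_1/‖v_1‖ = (-2, 4, 4, 0)/6.0000 = (-0.3333, 0.6667, 0.6667, 0.0000).
r_{12} = q_1·v_2 = 2.6667.
u_2 = v_2 − 2.6667·q_1 = (0.8889, 1.2222, -0.7778, -4.0000).
‖u_2‖ = 4.3461, so q_2 = (0.2045, 0.2812, -0.1790, -0.9204).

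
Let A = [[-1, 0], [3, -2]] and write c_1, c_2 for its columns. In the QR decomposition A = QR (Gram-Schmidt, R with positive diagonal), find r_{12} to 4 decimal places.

r_{12} = -1.8974

c_1 = (-1, 3); ‖c_1‖ = 3.1623, so q_1 = (-0.3162, 0.9487).
r_{12} = q_1·c_2 = -1.8974.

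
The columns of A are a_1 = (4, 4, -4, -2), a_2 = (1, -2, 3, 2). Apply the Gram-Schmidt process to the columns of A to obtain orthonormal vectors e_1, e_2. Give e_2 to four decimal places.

a_1 = (4, 4, -4, -2); ‖a_1‖ = 7.2111, so e_1 = (0.5547, 0.5547, -0.5547, -0.2774).
e_1·a_2 = 0.5547·1 + 0.5547·(-2) + (-0.5547)·3 + (-0.2774)·2 = -2.7735.
u_2 = a_2 + 2.7735·e_1 = (2.5385, -0.4615, 1.4615, 1.2308).
‖u_2‖ = 3.2106, so e_2 = (0.7907, -0.1438, 0.4552, 0.3834).

e_2 = (0.7907, -0.1438, 0.4552, 0.3834)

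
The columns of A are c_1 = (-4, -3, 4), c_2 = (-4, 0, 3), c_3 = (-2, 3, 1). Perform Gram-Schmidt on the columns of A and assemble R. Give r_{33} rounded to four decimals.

c_1 = (-4, -3, 4); ‖c_1‖ = 6.4031, so q_1 = (-0.6247, -0.4685, 0.6247).
q_1·c_2 = (-0.6247)·(-4) + (-0.4685)·0 + 0.6247·3 = 4.3729.
u_2 = c_2 − 4.3729·q_1 = (-1.2683, 2.0488, 0.2683).
‖u_2‖ = 2.4245, so q_2 = (-0.5231, 0.8450, 0.1107).
q_1·c_3 = (-0.6247)·(-2) + (-0.4685)·3 + 0.6247·1 = 0.4685; q_2·c_3 = (-0.5231)·(-2) + 0.8450·3 + 0.1107·1 = 3.6920.
u_3 = c_3 − 0.4685·q_1 − 3.6920·q_2 = (0.2241, 0.0996, 0.2988).
r_{33} = ‖u_3‖ = 0.3865.

r_{33} = 0.3865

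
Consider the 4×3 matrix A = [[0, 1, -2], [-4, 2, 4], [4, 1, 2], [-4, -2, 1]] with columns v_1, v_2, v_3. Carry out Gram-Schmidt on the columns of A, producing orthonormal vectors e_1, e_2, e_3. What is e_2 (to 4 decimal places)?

e_2 = (0.3216, 0.7505, 0.2144, -0.5361)

v_1 = (0, -4, 4, -4); ‖v_1‖ = 6.9282, so e_1 = (0.0000, -0.5774, 0.5774, -0.5774).
e_1·v_2 = 0.0000·1 + (-0.5774)·2 + 0.5774·1 + (-0.5774)·(-2) = 0.5774.
u_2 = v_2 − 0.5774·e_1 = (1.0000, 2.3333, 0.6667, -1.6667).
‖u_2‖ = 3.1091, so e_2 = (0.3216, 0.7505, 0.2144, -0.5361).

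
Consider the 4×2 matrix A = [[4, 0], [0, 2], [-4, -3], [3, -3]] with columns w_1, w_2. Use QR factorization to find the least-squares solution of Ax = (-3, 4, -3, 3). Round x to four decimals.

x = (0.1948, 0.3371)

e_1 = w_1/‖w_1‖ = (4, 0, -4, 3)/6.4031 = (0.6247, 0.0000, -0.6247, 0.4685).
r_{12} = e_1·w_2 = 0.4685.
u_2 = w_2 − 0.4685·e_1 = (-0.2927, 2.0000, -2.7073, -3.2195).
‖u_2‖ = 4.6670, so e_2 = (-0.0627, 0.4285, -0.5801, -0.6899).
Qᵀb = (1.4056, 1.5731).
Back-substitute: x_2 = 1.5731/4.6670 = 0.3371.
x_1 = (1.4056 − 0.4685·0.3371)/6.4031 = 0.1948.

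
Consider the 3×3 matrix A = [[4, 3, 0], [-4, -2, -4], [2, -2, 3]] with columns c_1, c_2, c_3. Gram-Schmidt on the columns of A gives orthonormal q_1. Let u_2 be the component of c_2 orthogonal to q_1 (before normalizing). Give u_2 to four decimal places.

q_1 = c_1/‖c_1‖ = (4, -4, 2)/6.0000 = (0.6667, -0.6667, 0.3333).
r_{12} = q_1·c_2 = 2.6667.
u_2 = c_2 − 2.6667·q_1 = (1.2222, -0.2222, -2.8889).

u_2 = (1.2222, -0.2222, -2.8889)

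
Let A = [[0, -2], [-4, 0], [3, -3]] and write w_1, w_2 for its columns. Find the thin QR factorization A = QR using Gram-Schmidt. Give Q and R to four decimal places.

q_1 = w_1/‖w_1‖ = (0, -4, 3)/5.0000 = (0.0000, -0.8000, 0.6000).
r_{12} = q_1·w_2 = -1.8000.
u_2 = w_2 + 1.8000·q_1 = (-2.0000, -1.4400, -1.9200).
‖u_2‖ = 3.1241, so q_2 = (-0.6402, -0.4609, -0.6146).

Q = [[0.0000, -0.6402], [-0.8000, -0.4609], [0.6000, -0.6146]], R = [[5.0000, -1.8000], [0.0000, 3.1241]]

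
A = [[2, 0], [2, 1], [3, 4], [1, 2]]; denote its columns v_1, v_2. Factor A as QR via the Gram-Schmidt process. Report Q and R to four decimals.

Q = [[0.4714, -0.6829], [0.4714, -0.2988], [0.7071, 0.5121], [0.2357, 0.4268]], R = [[4.2426, 3.7712], [0.0000, 2.6034]]

q_1 = v_1/‖v_1‖ = (2, 2, 3, 1)/4.2426 = (0.4714, 0.4714, 0.7071, 0.2357).
r_{12} = q_1·v_2 = 3.7712.
u_2 = v_2 − 3.7712·q_1 = (-1.7778, -0.7778, 1.3333, 1.1111).
‖u_2‖ = 2.6034, so q_2 = (-0.6829, -0.2988, 0.5121, 0.4268).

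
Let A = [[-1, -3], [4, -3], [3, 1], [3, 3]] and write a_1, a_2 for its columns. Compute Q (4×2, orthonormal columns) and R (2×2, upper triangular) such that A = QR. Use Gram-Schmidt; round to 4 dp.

a_1 = (-1, 4, 3, 3); ‖a_1‖ = 5.9161, so q_1 = (-0.1690, 0.6761, 0.5071, 0.5071).
q_1·a_2 = (-0.1690)·(-3) + 0.6761·(-3) + 0.5071·1 + 0.5071·3 = 0.5071.
u_2 = a_2 − 0.5071·q_1 = (-2.9143, -3.3429, 0.7429, 2.7429).
‖u_2‖ = 5.2671, so q_2 = (-0.5533, -0.6347, 0.1410, 0.5207).

Q = [[-0.1690, -0.5533], [0.6761, -0.6347], [0.5071, 0.1410], [0.5071, 0.5207]], R = [[5.9161, 0.5071], [0.0000, 5.2671]]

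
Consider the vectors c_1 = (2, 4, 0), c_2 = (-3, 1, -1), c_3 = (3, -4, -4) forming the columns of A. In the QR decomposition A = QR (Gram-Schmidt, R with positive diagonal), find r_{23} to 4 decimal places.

r_{23} = -3.0429

c_1 = (2, 4, 0); ‖c_1‖ = 4.4721, so e_1 = (0.4472, 0.8944, 0.0000).
e_1·c_2 = 0.4472·(-3) + 0.8944·1 + 0.0000·(-1) = -0.4472.
u_2 = c_2 + 0.4472·e_1 = (-2.8000, 1.4000, -1.0000).
‖u_2‖ = 3.2863, so e_2 = (-0.8520, 0.4260, -0.3043).
r_{23} = e_2·c_3 = -3.0429.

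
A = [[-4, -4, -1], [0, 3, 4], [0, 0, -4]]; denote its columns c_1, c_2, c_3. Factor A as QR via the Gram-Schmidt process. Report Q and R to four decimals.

Q = [[-1.0000, 0.0000, 0.0000], [0.0000, 1.0000, 0.0000], [0.0000, 0.0000, -1.0000]], R = [[4.0000, 4.0000, 1.0000], [0.0000, 3.0000, 4.0000], [0.0000, 0.0000, 4.0000]]

c_1 = (-4, 0, 0); ‖c_1‖ = 4.0000, so q_1 = (-1.0000, 0.0000, 0.0000).
q_1·c_2 = (-1.0000)·(-4) + 0.0000·3 + 0.0000·0 = 4.0000.
u_2 = c_2 − 4.0000·q_1 = (0.0000, 3.0000, 0.0000).
‖u_2‖ = 3.0000, so q_2 = (0.0000, 1.0000, 0.0000).
q_1·c_3 = (-1.0000)·(-1) + 0.0000·4 + 0.0000·(-4) = 1.0000; q_2·c_3 = 0.0000·(-1) + 1.0000·4 + 0.0000·(-4) = 4.0000.
u_3 = c_3 − 1.0000·q_1 − 4.0000·q_2 = (0.0000, 0.0000, -4.0000).
‖u_3‖ = 4.0000, so q_3 = (0.0000, 0.0000, -1.0000).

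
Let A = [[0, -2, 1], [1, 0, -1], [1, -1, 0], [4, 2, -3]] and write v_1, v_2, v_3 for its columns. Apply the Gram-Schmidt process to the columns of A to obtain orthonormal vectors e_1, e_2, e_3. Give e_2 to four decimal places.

v_1 = (0, 1, 1, 4); ‖v_1‖ = 4.2426, so e_1 = (0.0000, 0.2357, 0.2357, 0.9428).
e_1·v_2 = 0.0000·(-2) + 0.2357·0 + 0.2357·(-1) + 0.9428·2 = 1.6499.
u_2 = v_2 − 1.6499·e_1 = (-2.0000, -0.3889, -1.3889, 0.4444).
‖u_2‖ = 2.5055, so e_2 = (-0.7982, -0.1552, -0.5543, 0.1774).

e_2 = (-0.7982, -0.1552, -0.5543, 0.1774)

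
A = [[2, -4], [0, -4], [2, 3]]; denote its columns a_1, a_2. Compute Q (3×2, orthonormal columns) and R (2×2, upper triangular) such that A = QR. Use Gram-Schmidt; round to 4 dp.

a_1 = (2, 0, 2); ‖a_1‖ = 2.8284, so e_1 = (0.7071, 0.0000, 0.7071).
e_1·a_2 = 0.7071·(-4) + 0.0000·(-4) + 0.7071·3 = -0.7071.
u_2 = a_2 + 0.7071·e_1 = (-3.5000, -4.0000, 3.5000).
‖u_2‖ = 6.3640, so e_2 = (-0.5500, -0.6285, 0.5500).

Q = [[0.7071, -0.5500], [0.0000, -0.6285], [0.7071, 0.5500]], R = [[2.8284, -0.7071], [0.0000, 6.3640]]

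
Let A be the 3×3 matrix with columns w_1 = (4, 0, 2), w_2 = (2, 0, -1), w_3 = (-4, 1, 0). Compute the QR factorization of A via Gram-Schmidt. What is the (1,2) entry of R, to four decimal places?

r_{12} = 1.3416

w_1 = (4, 0, 2); ‖w_1‖ = 4.4721, so e_1 = (0.8944, 0.0000, 0.4472).
r_{12} = e_1·w_2 = 1.3416.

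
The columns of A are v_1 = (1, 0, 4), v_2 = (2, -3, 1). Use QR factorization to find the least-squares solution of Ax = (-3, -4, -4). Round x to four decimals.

q_1 = v_1/‖v_1‖ = (1, 0, 4)/4.1231 = (0.2425, 0.0000, 0.9701).
r_{12} = q_1·v_2 = 1.4552.
u_2 = v_2 − 1.4552·q_1 = (1.6471, -3.0000, -0.4118).
‖u_2‖ = 3.4471, so q_2 = (0.4778, -0.8703, -0.1195).
Qᵀb = (-4.6082, 2.5256).
Back-substitute: x_2 = 2.5256/3.4471 = 0.7327.
x_1 = (-4.6082 − 1.4552·0.7327)/4.1231 = -1.3762.

x = (-1.3762, 0.7327)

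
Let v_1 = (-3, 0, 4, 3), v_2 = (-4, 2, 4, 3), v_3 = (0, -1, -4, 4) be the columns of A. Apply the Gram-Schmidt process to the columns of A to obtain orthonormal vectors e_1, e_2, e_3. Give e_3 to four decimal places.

e_3 = (-0.1077, -0.0538, -0.6461, 0.7537)

v_1 = (-3, 0, 4, 3); ‖v_1‖ = 5.8310, so e_1 = (-0.5145, 0.0000, 0.6860, 0.5145).
e_1·v_2 = (-0.5145)·(-4) + 0.0000·2 + 0.6860·4 + 0.5145·3 = 6.3454.
u_2 = v_2 − 6.3454·e_1 = (-0.7353, 2.0000, -0.3529, -0.2647).
‖u_2‖ = 2.1761, so e_2 = (-0.3379, 0.9191, -0.1622, -0.1216).
e_1·v_3 = (-0.5145)·0 + 0.0000·(-1) + 0.6860·(-4) + 0.5145·4 = -0.6860; e_2·v_3 = (-0.3379)·0 + 0.9191·(-1) + (-0.1622)·(-4) + (-0.1216)·4 = -0.7569.
u_3 = v_3 + 0.6860·e_1 + 0.7569·e_2 = (-0.6087, -0.3043, -3.6522, 4.2609).
‖u_3‖ = 5.6530, so e_3 = (-0.1077, -0.0538, -0.6461, 0.7537).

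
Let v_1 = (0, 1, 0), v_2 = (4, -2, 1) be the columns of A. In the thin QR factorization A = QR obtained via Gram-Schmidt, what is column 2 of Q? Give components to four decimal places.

q_2 = (0.9701, 0.0000, 0.2425)

v_1 = (0, 1, 0); ‖v_1‖ = 1.0000, so q_1 = (0.0000, 1.0000, 0.0000).
q_1·v_2 = 0.0000·4 + 1.0000·(-2) + 0.0000·1 = -2.0000.
u_2 = v_2 + 2.0000·q_1 = (4.0000, 0.0000, 1.0000).
‖u_2‖ = 4.1231, so q_2 = (0.9701, 0.0000, 0.2425).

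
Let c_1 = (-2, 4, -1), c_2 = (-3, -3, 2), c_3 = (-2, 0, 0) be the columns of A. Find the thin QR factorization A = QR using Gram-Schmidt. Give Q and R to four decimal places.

e_1 = c_1/‖c_1‖ = (-2, 4, -1)/4.5826 = (-0.4364, 0.8729, -0.2182).
r_{12} = e_1·c_2 = -1.7457.
u_2 = c_2 + 1.7457·e_1 = (-3.7619, -1.4762, 1.6190).
‖u_2‖ = 4.3534, so e_2 = (-0.8641, -0.3391, 0.3719).
r_{13} = e_1·c_3 = 0.8729; r_{23} = e_2·c_3 = 1.7282.
u_3 = c_3 − 0.8729·e_1 − 1.7282·e_2 = (-0.1256, -0.1759, -0.4523).
‖u_3‖ = 0.5013, so e_3 = (-0.2506, -0.3509, -0.9023).

Q = [[-0.4364, -0.8641, -0.2506], [0.8729, -0.3391, -0.3509], [-0.2182, 0.3719, -0.9023]], R = [[4.5826, -1.7457, 0.8729], [0.0000, 4.3534, 1.7282], [0.0000, 0.0000, 0.5013]]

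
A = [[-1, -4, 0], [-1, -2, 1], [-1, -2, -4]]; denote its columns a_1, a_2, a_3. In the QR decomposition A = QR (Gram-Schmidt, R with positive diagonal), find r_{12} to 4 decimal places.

r_{12} = 4.6188

a_1 = (-1, -1, -1); ‖a_1‖ = 1.7321, so q_1 = (-0.5774, -0.5774, -0.5774).
r_{12} = q_1·a_2 = 4.6188.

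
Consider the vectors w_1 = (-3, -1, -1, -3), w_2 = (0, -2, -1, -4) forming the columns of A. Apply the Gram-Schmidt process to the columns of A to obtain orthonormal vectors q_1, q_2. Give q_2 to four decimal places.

q_2 = (0.7206, -0.4003, -0.0801, -0.5604)

w_1 = (-3, -1, -1, -3); ‖w_1‖ = 4.4721, so q_1 = (-0.6708, -0.2236, -0.2236, -0.6708).
q_1·w_2 = (-0.6708)·0 + (-0.2236)·(-2) + (-0.2236)·(-1) + (-0.6708)·(-4) = 3.3541.
u_2 = w_2 − 3.3541·q_1 = (2.2500, -1.2500, -0.2500, -1.7500).
‖u_2‖ = 3.1225, so q_2 = (0.7206, -0.4003, -0.0801, -0.5604).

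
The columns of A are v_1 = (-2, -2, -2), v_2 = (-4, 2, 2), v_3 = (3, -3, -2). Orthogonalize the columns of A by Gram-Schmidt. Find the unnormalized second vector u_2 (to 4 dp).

u_2 = (-4.0000, 2.0000, 2.0000)

q_1 = v_1/‖v_1‖ = (-2, -2, -2)/3.4641 = (-0.5774, -0.5774, -0.5774).
r_{12} = q_1·v_2 = 0.0000.
u_2 = v_2 + 0.0000·q_1 = (-4.0000, 2.0000, 2.0000).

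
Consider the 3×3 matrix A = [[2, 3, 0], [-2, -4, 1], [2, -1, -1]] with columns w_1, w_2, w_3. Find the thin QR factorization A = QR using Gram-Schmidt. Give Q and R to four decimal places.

q_1 = w_1/‖w_1‖ = (2, -2, 2)/3.4641 = (0.5774, -0.5774, 0.5774).
r_{12} = q_1·w_2 = 3.4641.
u_2 = w_2 − 3.4641·q_1 = (1.0000, -2.0000, -3.0000).
‖u_2‖ = 3.7417, so q_2 = (0.2673, -0.5345, -0.8018).
r_{13} = q_1·w_3 = -1.1547; r_{23} = q_2·w_3 = 0.2673.
u_3 = w_3 + 1.1547·q_1 − 0.2673·q_2 = (0.5952, 0.4762, -0.1190).
‖u_3‖ = 0.7715, so q_3 = (0.7715, 0.6172, -0.1543).

Q = [[0.5774, 0.2673, 0.7715], [-0.5774, -0.5345, 0.6172], [0.5774, -0.8018, -0.1543]], R = [[3.4641, 3.4641, -1.1547], [0.0000, 3.7417, 0.2673], [0.0000, 0.0000, 0.7715]]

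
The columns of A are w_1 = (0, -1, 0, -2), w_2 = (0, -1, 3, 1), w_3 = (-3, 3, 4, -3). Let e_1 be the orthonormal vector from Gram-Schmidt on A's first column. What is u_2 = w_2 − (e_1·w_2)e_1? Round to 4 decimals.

w_1 = (0, -1, 0, -2); ‖w_1‖ = 2.2361, so e_1 = (0.0000, -0.4472, 0.0000, -0.8944).
e_1·w_2 = 0.0000·0 + (-0.4472)·(-1) + 0.0000·3 + (-0.8944)·1 = -0.4472.
u_2 = w_2 + 0.4472·e_1 = (0.0000, -1.2000, 3.0000, 0.6000).

u_2 = (0.0000, -1.2000, 3.0000, 0.6000)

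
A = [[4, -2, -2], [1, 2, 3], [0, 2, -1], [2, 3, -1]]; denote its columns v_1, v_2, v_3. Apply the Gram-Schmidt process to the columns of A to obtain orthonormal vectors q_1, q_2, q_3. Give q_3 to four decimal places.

q_3 = (-0.0562, 0.8434, -0.4358, -0.3092)

v_1 = (4, 1, 0, 2); ‖v_1‖ = 4.5826, so q_1 = (0.8729, 0.2182, 0.0000, 0.4364).
q_1·v_2 = 0.8729·(-2) + 0.2182·2 + 0.0000·2 + 0.4364·3 = 0.0000.
u_2 = v_2 + 0.0000·q_1 = (-2.0000, 2.0000, 2.0000, 3.0000).
‖u_2‖ = 4.5826, so q_2 = (-0.4364, 0.4364, 0.4364, 0.6547).
q_1·v_3 = 0.8729·(-2) + 0.2182·3 + 0.0000·(-1) + 0.4364·(-1) = -1.5275; q_2·v_3 = (-0.4364)·(-2) + 0.4364·3 + 0.4364·(-1) + 0.6547·(-1) = 1.0911.
u_3 = v_3 + 1.5275·q_1 − 1.0911·q_2 = (-0.1905, 2.8571, -1.4762, -1.0476).
‖u_3‖ = 3.3877, so q_3 = (-0.0562, 0.8434, -0.4358, -0.3092).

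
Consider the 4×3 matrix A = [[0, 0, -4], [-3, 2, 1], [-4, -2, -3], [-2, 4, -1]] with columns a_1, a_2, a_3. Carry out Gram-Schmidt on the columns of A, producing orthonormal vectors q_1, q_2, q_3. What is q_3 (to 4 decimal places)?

q_3 = (-0.8709, 0.3827, -0.1531, -0.2679)

a_1 = (0, -3, -4, -2); ‖a_1‖ = 5.3852, so q_1 = (0.0000, -0.5571, -0.7428, -0.3714).
q_1·a_2 = 0.0000·0 + (-0.5571)·2 + (-0.7428)·(-2) + (-0.3714)·4 = -1.1142.
u_2 = a_2 + 1.1142·q_1 = (0.0000, 1.3793, -2.8276, 3.5862).
‖u_2‖ = 4.7706, so q_2 = (0.0000, 0.2891, -0.5927, 0.7517).
q_1·a_3 = 0.0000·(-4) + (-0.5571)·1 + (-0.7428)·(-3) + (-0.3714)·(-1) = 2.0426; q_2·a_3 = 0.0000·(-4) + 0.2891·1 + (-0.5927)·(-3) + 0.7517·(-1) = 1.3155.
u_3 = a_3 − 2.0426·q_1 − 1.3155·q_2 = (-4.0000, 1.7576, -0.7030, -1.2303).
‖u_3‖ = 4.5931, so q_3 = (-0.8709, 0.3827, -0.1531, -0.2679).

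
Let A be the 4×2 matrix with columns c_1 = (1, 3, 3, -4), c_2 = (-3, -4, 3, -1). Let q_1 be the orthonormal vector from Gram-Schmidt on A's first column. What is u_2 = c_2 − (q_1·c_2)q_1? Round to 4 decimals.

u_2 = (-2.9429, -3.8286, 3.1714, -1.2286)

c_1 = (1, 3, 3, -4); ‖c_1‖ = 5.9161, so q_1 = (0.1690, 0.5071, 0.5071, -0.6761).
q_1·c_2 = 0.1690·(-3) + 0.5071·(-4) + 0.5071·3 + (-0.6761)·(-1) = -0.3381.
u_2 = c_2 + 0.3381·q_1 = (-2.9429, -3.8286, 3.1714, -1.2286).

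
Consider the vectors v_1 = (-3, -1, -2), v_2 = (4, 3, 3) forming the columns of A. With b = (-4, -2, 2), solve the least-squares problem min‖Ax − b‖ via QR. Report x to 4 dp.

x = (0.1143, -0.4000)

v_1 = (-3, -1, -2); ‖v_1‖ = 3.7417, so e_1 = (-0.8018, -0.2673, -0.5345).
e_1·v_2 = (-0.8018)·4 + (-0.2673)·3 + (-0.5345)·3 = -5.6125.
u_2 = v_2 + 5.6125·e_1 = (-0.5000, 1.5000, 0.0000).
‖u_2‖ = 1.5811, so e_2 = (-0.3162, 0.9487, 0.0000).
Qᵀb = (2.6726, -0.6325).
Back-substitute: x_2 = -0.6325/1.5811 = -0.4000.
x_1 = (2.6726 + 5.6125·(-0.4000))/3.7417 = 0.1143.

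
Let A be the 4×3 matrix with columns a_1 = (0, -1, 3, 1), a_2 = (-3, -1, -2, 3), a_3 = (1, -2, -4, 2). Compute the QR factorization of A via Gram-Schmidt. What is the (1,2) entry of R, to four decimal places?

r_{12} = -0.6030

a_1 = (0, -1, 3, 1); ‖a_1‖ = 3.3166, so q_1 = (0.0000, -0.3015, 0.9045, 0.3015).
r_{12} = q_1·a_2 = -0.6030.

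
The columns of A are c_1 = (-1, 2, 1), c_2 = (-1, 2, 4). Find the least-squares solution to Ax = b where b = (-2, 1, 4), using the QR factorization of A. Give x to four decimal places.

c_1 = (-1, 2, 1); ‖c_1‖ = 2.4495, so e_1 = (-0.4082, 0.8165, 0.4082).
e_1·c_2 = (-0.4082)·(-1) + 0.8165·2 + 0.4082·4 = 3.6742.
u_2 = c_2 − 3.6742·e_1 = (0.5000, -1.0000, 2.5000).
‖u_2‖ = 2.7386, so e_2 = (0.1826, -0.3651, 0.9129).
Qᵀb = (3.2660, 2.9212).
Back-substitute: x_2 = 2.9212/2.7386 = 1.0667.
x_1 = (3.2660 − 3.6742·1.0667)/2.4495 = -0.2667.

x = (-0.2667, 1.0667)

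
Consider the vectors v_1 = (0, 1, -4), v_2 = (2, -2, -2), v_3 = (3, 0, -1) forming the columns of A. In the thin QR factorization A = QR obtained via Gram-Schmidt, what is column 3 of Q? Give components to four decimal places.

e_3 = (0.7715, 0.6172, 0.1543)

e_1 = v_1/‖v_1‖ = (0, 1, -4)/4.1231 = (0.0000, 0.2425, -0.9701).
r_{12} = e_1·v_2 = 1.4552.
u_2 = v_2 − 1.4552·e_1 = (2.0000, -2.3529, -0.5882).
‖u_2‖ = 3.1436, so e_2 = (0.6362, -0.7485, -0.1871).
r_{13} = e_1·v_3 = 0.9701; r_{23} = e_2·v_3 = 2.0957.
u_3 = v_3 − 0.9701·e_1 − 2.0957·e_2 = (1.6667, 1.3333, 0.3333).
‖u_3‖ = 2.1602, so e_3 = (0.7715, 0.6172, 0.1543).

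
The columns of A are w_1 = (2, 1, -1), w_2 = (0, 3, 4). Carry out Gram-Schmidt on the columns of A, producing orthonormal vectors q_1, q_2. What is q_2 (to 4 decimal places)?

q_2 = (0.0669, 0.6355, 0.7692)

q_1 = w_1/‖w_1‖ = (2, 1, -1)/2.4495 = (0.8165, 0.4082, -0.4082).
r_{12} = q_1·w_2 = -0.4082.
u_2 = w_2 + 0.4082·q_1 = (0.3333, 3.1667, 3.8333).
‖u_2‖ = 4.9833, so q_2 = (0.0669, 0.6355, 0.7692).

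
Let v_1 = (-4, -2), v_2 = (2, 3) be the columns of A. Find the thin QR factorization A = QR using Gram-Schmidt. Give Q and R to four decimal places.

Q = [[-0.8944, -0.4472], [-0.4472, 0.8944]], R = [[4.4721, -3.1305], [0.0000, 1.7889]]

v_1 = (-4, -2); ‖v_1‖ = 4.4721, so e_1 = (-0.8944, -0.4472).
e_1·v_2 = (-0.8944)·2 + (-0.4472)·3 = -3.1305.
u_2 = v_2 + 3.1305·e_1 = (-0.8000, 1.6000).
‖u_2‖ = 1.7889, so e_2 = (-0.4472, 0.8944).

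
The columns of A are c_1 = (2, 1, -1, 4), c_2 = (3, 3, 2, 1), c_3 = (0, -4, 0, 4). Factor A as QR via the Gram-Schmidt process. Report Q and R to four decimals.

Q = [[0.4264, 0.4781, 0.1348], [0.2132, 0.5976, -0.6742], [-0.2132, 0.5976, 0.6742], [0.8528, -0.2390, 0.2697]], R = [[4.6904, 2.3452, 2.5584], [0.0000, 4.1833, -3.3466], [0.0000, 0.0000, 3.7755]]

c_1 = (2, 1, -1, 4); ‖c_1‖ = 4.6904, so q_1 = (0.4264, 0.2132, -0.2132, 0.8528).
q_1·c_2 = 0.4264·3 + 0.2132·3 + (-0.2132)·2 + 0.8528·1 = 2.3452.
u_2 = c_2 − 2.3452·q_1 = (2.0000, 2.5000, 2.5000, -1.0000).
‖u_2‖ = 4.1833, so q_2 = (0.4781, 0.5976, 0.5976, -0.2390).
q_1·c_3 = 0.4264·0 + 0.2132·(-4) + (-0.2132)·0 + 0.8528·4 = 2.5584; q_2·c_3 = 0.4781·0 + 0.5976·(-4) + 0.5976·0 + (-0.2390)·4 = -3.3466.
u_3 = c_3 − 2.5584·q_1 + 3.3466·q_2 = (0.5091, -2.5455, 2.5455, 1.0182).
‖u_3‖ = 3.7755, so q_3 = (0.1348, -0.6742, 0.6742, 0.2697).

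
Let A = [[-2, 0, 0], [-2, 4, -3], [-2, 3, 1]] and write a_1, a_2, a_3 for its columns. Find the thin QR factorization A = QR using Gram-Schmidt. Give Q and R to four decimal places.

Q = [[-0.5774, -0.7926, -0.1961], [-0.5774, 0.5661, -0.5883], [-0.5774, 0.2265, 0.7845]], R = [[3.4641, -4.0415, 1.1547], [0.0000, 2.9439, -1.4720], [0.0000, 0.0000, 2.5495]]

e_1 = a_1/‖a_1‖ = (-2, -2, -2)/3.4641 = (-0.5774, -0.5774, -0.5774).
r_{12} = e_1·a_2 = -4.0415.
u_2 = a_2 + 4.0415·e_1 = (-2.3333, 1.6667, 0.6667).
‖u_2‖ = 2.9439, so e_2 = (-0.7926, 0.5661, 0.2265).
r_{13} = e_1·a_3 = 1.1547; r_{23} = e_2·a_3 = -1.4720.
u_3 = a_3 − 1.1547·e_1 + 1.4720·e_2 = (-0.5000, -1.5000, 2.0000).
‖u_3‖ = 2.5495, so e_3 = (-0.1961, -0.5883, 0.7845).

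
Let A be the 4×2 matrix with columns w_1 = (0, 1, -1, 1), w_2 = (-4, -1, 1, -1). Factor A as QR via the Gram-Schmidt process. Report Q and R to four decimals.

Q = [[0.0000, -1.0000], [0.5774, 0.0000], [-0.5774, 0.0000], [0.5774, 0.0000]], R = [[1.7321, -1.7321], [0.0000, 4.0000]]

w_1 = (0, 1, -1, 1); ‖w_1‖ = 1.7321, so e_1 = (0.0000, 0.5774, -0.5774, 0.5774).
e_1·w_2 = 0.0000·(-4) + 0.5774·(-1) + (-0.5774)·1 + 0.5774·(-1) = -1.7321.
u_2 = w_2 + 1.7321·e_1 = (-4.0000, 0.0000, 0.0000, 0.0000).
‖u_2‖ = 4.0000, so e_2 = (-1.0000, 0.0000, 0.0000, 0.0000).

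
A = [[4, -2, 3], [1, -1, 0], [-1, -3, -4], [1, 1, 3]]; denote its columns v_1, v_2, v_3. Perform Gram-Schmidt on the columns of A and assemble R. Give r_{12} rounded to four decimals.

v_1 = (4, 1, -1, 1); ‖v_1‖ = 4.3589, so q_1 = (0.9177, 0.2294, -0.2294, 0.2294).
r_{12} = q_1·v_2 = -1.1471.

r_{12} = -1.1471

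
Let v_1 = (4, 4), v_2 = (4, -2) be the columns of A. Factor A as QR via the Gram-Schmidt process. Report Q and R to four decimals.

v_1 = (4, 4); ‖v_1‖ = 5.6569, so q_1 = (0.7071, 0.7071).
q_1·v_2 = 0.7071·4 + 0.7071·(-2) = 1.4142.
u_2 = v_2 − 1.4142·q_1 = (3.0000, -3.0000).
‖u_2‖ = 4.2426, so q_2 = (0.7071, -0.7071).

Q = [[0.7071, 0.7071], [0.7071, -0.7071]], R = [[5.6569, 1.4142], [0.0000, 4.2426]]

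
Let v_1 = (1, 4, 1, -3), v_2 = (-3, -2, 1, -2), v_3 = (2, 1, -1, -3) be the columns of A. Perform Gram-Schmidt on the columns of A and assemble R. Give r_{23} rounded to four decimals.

v_1 = (1, 4, 1, -3); ‖v_1‖ = 5.1962, so e_1 = (0.1925, 0.7698, 0.1925, -0.5774).
e_1·v_2 = 0.1925·(-3) + 0.7698·(-2) + 0.1925·1 + (-0.5774)·(-2) = -0.7698.
u_2 = v_2 + 0.7698·e_1 = (-2.8519, -1.4074, 1.1481, -2.4444).
‖u_2‖ = 4.1722, so e_2 = (-0.6835, -0.3373, 0.2752, -0.5859).
r_{23} = e_2·v_3 = -0.2219.

r_{23} = -0.2219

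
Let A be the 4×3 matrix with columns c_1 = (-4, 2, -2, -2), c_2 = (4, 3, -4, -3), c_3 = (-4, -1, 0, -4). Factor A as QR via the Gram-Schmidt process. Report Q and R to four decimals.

c_1 = (-4, 2, -2, -2); ‖c_1‖ = 5.2915, so e_1 = (-0.7559, 0.3780, -0.3780, -0.3780).
e_1·c_2 = (-0.7559)·4 + 0.3780·3 + (-0.3780)·(-4) + (-0.3780)·(-3) = 0.7559.
u_2 = c_2 − 0.7559·e_1 = (4.5714, 2.7143, -3.7143, -2.7143).
‖u_2‖ = 7.0305, so e_2 = (0.6502, 0.3861, -0.5283, -0.3861).
e_1·c_3 = (-0.7559)·(-4) + 0.3780·(-1) + (-0.3780)·0 + (-0.3780)·(-4) = 4.1576; e_2·c_3 = 0.6502·(-4) + 0.3861·(-1) + (-0.5283)·0 + (-0.3861)·(-4) = -1.4427.
u_3 = c_3 − 4.1576·e_1 + 1.4427·e_2 = (0.0809, -2.0145, 0.8092, -2.9855).
‖u_3‖ = 3.6923, so e_3 = (0.0219, -0.5456, 0.2192, -0.8086).

Q = [[-0.7559, 0.6502, 0.0219], [0.3780, 0.3861, -0.5456], [-0.3780, -0.5283, 0.2192], [-0.3780, -0.3861, -0.8086]], R = [[5.2915, 0.7559, 4.1576], [0.0000, 7.0305, -1.4427], [0.0000, 0.0000, 3.6923]]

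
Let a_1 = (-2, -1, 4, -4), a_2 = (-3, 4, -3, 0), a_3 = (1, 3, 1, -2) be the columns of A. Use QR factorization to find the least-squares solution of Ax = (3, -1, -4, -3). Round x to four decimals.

x = (-0.3735, -0.2082, 0.3909)

a_1 = (-2, -1, 4, -4); ‖a_1‖ = 6.0828, so q_1 = (-0.3288, -0.1644, 0.6576, -0.6576).
q_1·a_2 = (-0.3288)·(-3) + (-0.1644)·4 + 0.6576·(-3) + (-0.6576)·0 = -1.6440.
u_2 = a_2 + 1.6440·q_1 = (-3.5405, 3.7297, -1.9189, -1.0811).
‖u_2‖ = 5.5944, so q_2 = (-0.6329, 0.6667, -0.3430, -0.1932).
q_1·a_3 = (-0.3288)·1 + (-0.1644)·3 + 0.6576·1 + (-0.6576)·(-2) = 1.1508; q_2·a_3 = (-0.6329)·1 + 0.6667·3 + (-0.3430)·1 + (-0.1932)·(-2) = 1.4107.
u_3 = a_3 − 1.1508·q_1 − 1.4107·q_2 = (2.2712, 2.2487, 0.7271, -0.9706).
‖u_3‖ = 3.4184, so q_3 = (0.6644, 0.6578, 0.2127, -0.2839).
Qᵀb = (-1.4796, -0.6135, 1.3364).
Back-substitute: x_3 = 1.3364/3.4184 = 0.3909.
x_2 = (-0.6135 − 1.4107·0.3909)/5.5944 = -0.2082.
x_1 = (-1.4796 + 1.6440·(-0.2082) − 1.1508·0.3909)/6.0828 = -0.3735.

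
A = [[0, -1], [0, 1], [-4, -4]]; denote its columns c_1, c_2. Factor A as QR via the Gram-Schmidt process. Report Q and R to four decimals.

Q = [[0.0000, -0.7071], [0.0000, 0.7071], [-1.0000, 0.0000]], R = [[4.0000, 4.0000], [0.0000, 1.4142]]

c_1 = (0, 0, -4); ‖c_1‖ = 4.0000, so e_1 = (0.0000, 0.0000, -1.0000).
e_1·c_2 = 0.0000·(-1) + 0.0000·1 + (-1.0000)·(-4) = 4.0000.
u_2 = c_2 − 4.0000·e_1 = (-1.0000, 1.0000, 0.0000).
‖u_2‖ = 1.4142, so e_2 = (-0.7071, 0.7071, 0.0000).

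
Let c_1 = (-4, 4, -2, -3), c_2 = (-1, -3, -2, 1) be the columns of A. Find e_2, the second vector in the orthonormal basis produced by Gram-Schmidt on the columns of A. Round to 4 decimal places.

e_2 = (-0.4349, -0.6375, -0.6196, 0.1430)

e_1 = c_1/‖c_1‖ = (-4, 4, -2, -3)/6.7082 = (-0.5963, 0.5963, -0.2981, -0.4472).
r_{12} = e_1·c_2 = -1.0435.
u_2 = c_2 + 1.0435·e_1 = (-1.6222, -2.3778, -2.3111, 0.5333).
‖u_2‖ = 3.7298, so e_2 = (-0.4349, -0.6375, -0.6196, 0.1430).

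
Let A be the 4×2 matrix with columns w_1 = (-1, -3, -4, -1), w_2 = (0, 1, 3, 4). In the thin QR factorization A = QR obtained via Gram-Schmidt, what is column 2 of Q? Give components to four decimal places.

w_1 = (-1, -3, -4, -1); ‖w_1‖ = 5.1962, so q_1 = (-0.1925, -0.5774, -0.7698, -0.1925).
q_1·w_2 = (-0.1925)·0 + (-0.5774)·1 + (-0.7698)·3 + (-0.1925)·4 = -3.6566.
u_2 = w_2 + 3.6566·q_1 = (-0.7037, -1.1111, 0.1852, 3.2963).
‖u_2‖ = 3.5538, so q_2 = (-0.1980, -0.3127, 0.0521, 0.9275).

q_2 = (-0.1980, -0.3127, 0.0521, 0.9275)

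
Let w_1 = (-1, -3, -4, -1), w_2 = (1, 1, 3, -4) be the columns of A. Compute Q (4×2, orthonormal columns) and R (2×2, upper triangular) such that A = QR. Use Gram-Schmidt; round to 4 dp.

Q = [[-0.1925, 0.1194], [-0.5774, -0.0716], [-0.7698, 0.2626], [-0.1925, -0.9548]], R = [[5.1962, -2.3094], [0.0000, 4.6547]]

w_1 = (-1, -3, -4, -1); ‖w_1‖ = 5.1962, so q_1 = (-0.1925, -0.5774, -0.7698, -0.1925).
q_1·w_2 = (-0.1925)·1 + (-0.5774)·1 + (-0.7698)·3 + (-0.1925)·(-4) = -2.3094.
u_2 = w_2 + 2.3094·q_1 = (0.5556, -0.3333, 1.2222, -4.4444).
‖u_2‖ = 4.6547, so q_2 = (0.1194, -0.0716, 0.2626, -0.9548).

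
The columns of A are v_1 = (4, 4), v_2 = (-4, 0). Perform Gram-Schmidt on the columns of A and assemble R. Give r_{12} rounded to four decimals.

e_1 = v_1/‖v_1‖ = (4, 4)/5.6569 = (0.7071, 0.7071).
r_{12} = e_1·v_2 = -2.8284.

r_{12} = -2.8284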